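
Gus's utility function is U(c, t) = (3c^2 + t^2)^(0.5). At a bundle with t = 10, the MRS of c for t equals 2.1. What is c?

c = 7

For CES with ρ = 2, MRS = (3/1)·(t/c)^(-1).
Setting (3/1)·(10/c)^(-1) = 2.1 gives (10/c)^(-1) = 0.7, so 10/c = 10/7 and c = 7.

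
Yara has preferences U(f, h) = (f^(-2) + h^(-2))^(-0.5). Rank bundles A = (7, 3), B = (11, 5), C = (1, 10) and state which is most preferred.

Bundle B

Evaluate utility at each bundle:
U(A) = 2.757.
U(B) = 4.552.
U(C) = 0.995.
Highest utility is B, so B ≻ A ≻ C.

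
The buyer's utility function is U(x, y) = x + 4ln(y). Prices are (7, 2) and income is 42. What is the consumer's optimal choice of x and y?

x* = 2, y* = 14

MU_x = 1, MU_y = 4/y.
MRS = 1 ÷ (4/y).
Tangency: set MRS = p_x/p_y = 7/2 = 3.5.
MRS depends only on y: 0.25·y = 3.5 ⇒ y* = 3.5/0.25 = 14.
From the budget, 7·x = 42 − 2·14 = 14, so x* = 2.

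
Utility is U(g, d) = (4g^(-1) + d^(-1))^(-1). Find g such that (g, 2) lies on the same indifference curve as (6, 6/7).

U depends on (g, d) only through S = 4g^(-1) + d^(-1), so equal utility means equal S. At (6, 6/7): S = 11/6.
With d = 2: 2^(-1) = 0.5, so 4g^(-1) = 11/6 − 0.5 = 4/3, i.e. g^(-1) = 1/3.
Hence g = 1/(1/3) = 3.
Check: U(3, 2) = 0.5455.

g = 3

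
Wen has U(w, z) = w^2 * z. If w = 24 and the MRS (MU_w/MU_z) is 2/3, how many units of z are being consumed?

z = 8

MU_w = 2·w·z and MU_z = w^2.
MRS = MU_w/MU_z = (2/1)·z/w.
Substitute w = 24: MRS = z/12. Setting z/12 = 2/3 gives z = (2/3)·12 = 8.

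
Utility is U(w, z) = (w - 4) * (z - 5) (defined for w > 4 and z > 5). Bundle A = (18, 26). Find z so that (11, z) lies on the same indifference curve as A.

z = 47

U(18, 26) = 294.
Set U(11, z) = 294 and solve.
With w = 11: (11 − 4) = 7, so (z − 5) = 294/7 = 42.
So z = 5 + 42 = 47.
Check: U(11, 47) = 294.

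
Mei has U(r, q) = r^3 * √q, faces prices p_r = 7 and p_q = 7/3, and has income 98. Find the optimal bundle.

MU_r = 3·r^2·√q and MU_q = 0.5·r^3·q^(-0.5).
MRS = MU_r/MU_q = (6)·q/r.
Tangency: set MRS = p_r/p_q = 7/(7/3) = 3.
So (6)·q/r = 3, i.e. q = 0.5·r.
Substitute into the budget 7·r + (7/3)·q = 98: (49/6)·r = 98, so r* = 12.
Then q* = 0.5·12 = 6.

r* = 12, q* = 6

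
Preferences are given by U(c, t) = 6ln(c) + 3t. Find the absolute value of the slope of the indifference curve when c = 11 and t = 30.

MRS = 2/11

MU_c = 6/c, MU_t = 3.
MRS = 6/c ÷ 3.
At (11, 30): MRS = 2/11.
The indifference curve has slope −2/11 at this bundle.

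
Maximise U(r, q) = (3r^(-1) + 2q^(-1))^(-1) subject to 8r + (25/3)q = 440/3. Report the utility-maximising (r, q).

For CES with ρ = -1, MRS = (3/2)·(q/r)^2.
Tangency: set MRS = p_r/p_q = 8/(25/3) = 24/25.
So (q/r)^2 = 16/25; taking the square root, q/r = 0.8, i.e. q = 0.8·r.
Substitute into the budget 8·r + (25/3)·q = 440/3: (44/3)·r = 440/3, so r* = 10 and q* = 0.8·10 = 8.

r* = 10, q* = 8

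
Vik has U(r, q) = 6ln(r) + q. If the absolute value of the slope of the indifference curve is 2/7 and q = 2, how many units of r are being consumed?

MU_r = 6/r, MU_q = 1.
MRS = 6/r ÷ 1.
MRS depends only on r: 6/r = 2/7 ⇒ r = 6/(2/7) = 21.

r = 21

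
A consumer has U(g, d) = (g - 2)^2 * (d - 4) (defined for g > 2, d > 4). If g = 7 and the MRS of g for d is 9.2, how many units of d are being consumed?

d = 27

MU_g = 2·(g−2)·(d−4), MU_d = (g−2)^2.
MRS = (2/1)·(d−4)/(g−2).
Substitute g = 7: MRS = (d − 4)/2.5. Setting this equal to 9.2 gives d − 4 = 9.2·2.5 = 23, so d = 27.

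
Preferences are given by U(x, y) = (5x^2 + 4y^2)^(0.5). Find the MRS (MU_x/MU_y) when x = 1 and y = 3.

For CES with ρ = 2, MRS = (5/4)·(y/x)^(-1).
At (1, 3): MRS = 5/12.
The indifference curve has slope −5/12 at this bundle.

MRS = 5/12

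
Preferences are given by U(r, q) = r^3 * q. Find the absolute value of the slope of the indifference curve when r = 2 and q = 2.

MU_r = 3·r^2·q and MU_q = r^3.
MRS = MU_r/MU_q = (3/1)·q/r.
At (2, 2): MRS = 3.
So at (2, 2) the consumer would give up 3 units of q for one more unit of r.

MRS = 3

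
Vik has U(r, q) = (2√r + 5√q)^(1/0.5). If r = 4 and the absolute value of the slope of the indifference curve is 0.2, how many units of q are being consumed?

q = 1

For CES with ρ = 0.5, MRS = (2/5)·√(q/r).
Setting (2/5)·√(q/4) = 0.2 gives √(q/4) = 0.5, so q/4 = 0.25 and q = 1.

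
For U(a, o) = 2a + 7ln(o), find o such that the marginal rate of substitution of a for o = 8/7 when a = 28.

MU_a = 2, MU_o = 7/o.
MRS = 2 ÷ (7/o).
MRS depends only on o: (2/7)·o = 8/7 ⇒ o = (8/7)/(2/7) = 4.

o = 4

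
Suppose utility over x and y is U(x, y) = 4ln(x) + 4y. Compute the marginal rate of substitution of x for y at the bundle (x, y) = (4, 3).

MRS = 0.25

MU_x = 4/x, MU_y = 4.
MRS = 4/x ÷ 4.
At (4, 3): MRS = 0.25.
That is, one extra unit of x is worth 0.25 units of y at the margin.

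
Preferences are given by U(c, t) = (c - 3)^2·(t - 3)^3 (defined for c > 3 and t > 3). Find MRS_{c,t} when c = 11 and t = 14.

MRS = 11/12

MU_c = 2·(c−3)·(t−3)^3, MU_t = 3·(c−3)^2·(t−3)^2.
MRS = (2/3)·(t−3)/(c−3).
At (11, 14): MRS = 11/12.
The indifference curve has slope −11/12 at this bundle.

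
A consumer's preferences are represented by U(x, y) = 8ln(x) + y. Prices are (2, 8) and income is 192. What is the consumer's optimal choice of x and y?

x* = 32, y* = 16

MU_x = 8/x, MU_y = 1.
MRS = 8/x ÷ 1.
Tangency: set MRS = p_x/p_y = 2/8 = 0.25.
MRS depends only on x: 8/x = 0.25 ⇒ x* = 8/0.25 = 32.
From the budget, 8·y = 192 − 2·32 = 128, so y* = 16.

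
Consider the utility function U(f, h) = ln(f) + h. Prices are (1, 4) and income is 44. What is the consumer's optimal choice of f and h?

f* = 4, h* = 10

MU_f = 1/f, MU_h = 1.
MRS = 1/f ÷ 1.
Tangency: set MRS = p_f/p_h = 1/4 = 0.25.
MRS depends only on f: 1/f = 0.25 ⇒ f* = 1/0.25 = 4.
From the budget, 4·h = 44 − 1·4 = 40, so h* = 10.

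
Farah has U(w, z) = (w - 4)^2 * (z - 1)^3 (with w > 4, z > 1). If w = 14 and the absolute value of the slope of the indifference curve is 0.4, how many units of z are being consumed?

MU_w = 2·(w−4)·(z−1)^3, MU_z = 3·(w−4)^2·(z−1)^2.
MRS = (2/3)·(z−1)/(w−4).
Substitute w = 14: MRS = (z − 1)/15. Setting this equal to 0.4 gives z − 1 = 0.4·15 = 6, so z = 7.

z = 7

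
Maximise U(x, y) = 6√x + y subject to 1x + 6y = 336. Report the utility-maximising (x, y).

MU_x = 6/(2√x), MU_y = 1.
MRS = 6/(2√x) ÷ 1.
Tangency: set MRS = p_x/p_y = 1/6.
MRS depends only on x: 3/√x = 1/6 ⇒ √x = 3/(1/6) = 18 ⇒ x* = 324.
From the budget, 6·y = 336 − 1·324 = 12, so y* = 2.

x* = 324, y* = 2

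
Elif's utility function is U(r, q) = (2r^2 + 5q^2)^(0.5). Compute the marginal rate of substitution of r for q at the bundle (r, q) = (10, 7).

For CES with ρ = 2, MRS = (2/5)·(q/r)^(-1).
At (10, 7): MRS = 4/7.
So at (10, 7) the consumer would give up 4/7 units of q for one more unit of r.

MRS = 4/7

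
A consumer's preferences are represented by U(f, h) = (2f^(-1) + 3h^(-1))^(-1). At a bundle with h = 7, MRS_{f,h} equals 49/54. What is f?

For CES with ρ = -1, MRS = (2/3)·(h/f)^2.
Setting (2/3)·(7/f)^2 = 49/54 gives (7/f)^2 = 49/36, so 7/f = 7/6 and f = 6.

f = 6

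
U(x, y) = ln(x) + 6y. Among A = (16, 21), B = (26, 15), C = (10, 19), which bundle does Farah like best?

Bundle A

Evaluate utility at each bundle:
U(A) = 128.773.
U(B) = 93.258.
U(C) = 116.303.
Highest utility is A, so A ≻ C ≻ B.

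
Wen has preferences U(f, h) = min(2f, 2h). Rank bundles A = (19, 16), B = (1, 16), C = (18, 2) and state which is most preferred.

Bundle A

Evaluate utility at each bundle:
U(A) = 32.
U(B) = 2.
U(C) = 4.
Highest utility is A, so A ≻ C ≻ B.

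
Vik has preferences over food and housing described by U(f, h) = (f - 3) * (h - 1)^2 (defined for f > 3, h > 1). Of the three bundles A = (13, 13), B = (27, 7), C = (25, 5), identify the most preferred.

Evaluate utility at each bundle:
U(A) = 1440.
U(B) = 864.
U(C) = 352.
Highest utility is A, so A ≻ B ≻ C.

Bundle A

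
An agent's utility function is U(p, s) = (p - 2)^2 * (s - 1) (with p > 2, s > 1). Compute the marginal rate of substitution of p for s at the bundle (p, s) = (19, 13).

MU_p = 2·(p−2)·(s−1), MU_s = (p−2)^2.
MRS = (2/1)·(s−1)/(p−2).
At (19, 13): MRS = 24/17.
So at (19, 13) the consumer would give up 24/17 units of s for one more unit of p.

MRS = 24/17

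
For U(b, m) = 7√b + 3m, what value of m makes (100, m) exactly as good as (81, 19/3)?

U(81, 19/3) = 82.
Set U(100, m) = 82 and solve.
With b = 100: √100 = 10, so 3m = 82 − 7·10 = 12 and m = 4.
Check: U(100, 4) = 82.

m = 4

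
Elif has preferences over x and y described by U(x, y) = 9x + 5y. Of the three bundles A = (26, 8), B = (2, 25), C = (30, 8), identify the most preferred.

Evaluate utility at each bundle:
U(A) = 274.
U(B) = 143.
U(C) = 310.
Highest utility is C, so C ≻ A ≻ B.

Bundle C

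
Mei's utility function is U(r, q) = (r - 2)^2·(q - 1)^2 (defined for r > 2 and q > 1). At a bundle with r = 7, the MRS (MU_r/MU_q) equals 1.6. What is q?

MU_r = 2·(r−2)·(q−1)^2, MU_q = 2·(r−2)^2·(q−1).
MRS = (q−1)/(r−2).
Substitute r = 7: MRS = (q − 1)/5. Setting this equal to 1.6 gives q − 1 = 1.6·5 = 8, so q = 9.

q = 9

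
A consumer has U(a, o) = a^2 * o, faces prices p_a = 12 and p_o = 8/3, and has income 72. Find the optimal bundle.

a* = 4, o* = 9

MU_a = 2·a·o and MU_o = a^2.
MRS = MU_a/MU_o = (2/1)·o/a.
Tangency: set MRS = p_a/p_o = 12/(8/3) = 4.5.
So (2/1)·o/a = 4.5, i.e. o = 2.25·a.
Substitute into the budget 12·a + (8/3)·o = 72: 18·a = 72, so a* = 4.
Then o* = 2.25·4 = 9.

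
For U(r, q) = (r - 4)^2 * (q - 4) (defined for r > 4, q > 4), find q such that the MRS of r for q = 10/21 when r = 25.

q = 9

MU_r = 2·(r−4)·(q−4), MU_q = (r−4)^2.
MRS = (2/1)·(q−4)/(r−4).
Substitute r = 25: MRS = (q − 4)/10.5. Setting this equal to 10/21 gives q − 4 = (10/21)·10.5 = 5, so q = 9.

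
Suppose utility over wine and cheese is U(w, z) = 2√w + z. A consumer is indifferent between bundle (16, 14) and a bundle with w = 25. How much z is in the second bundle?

z = 12

U(16, 14) = 22.
Set U(25, z) = 22 and solve.
With w = 25: √25 = 5, so z = 22 − 2·5 = 12.
Check: U(25, 12) = 22.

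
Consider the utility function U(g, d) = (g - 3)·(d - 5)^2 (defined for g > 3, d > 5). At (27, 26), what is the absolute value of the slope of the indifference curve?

MU_g = (d−5)^2, MU_d = 2·(g−3)·(d−5).
MRS = (1/2)·(d−5)/(g−3).
At (27, 26): MRS = 7/16.
That is, one extra unit of g is worth 7/16 units of d at the margin.

MRS = 7/16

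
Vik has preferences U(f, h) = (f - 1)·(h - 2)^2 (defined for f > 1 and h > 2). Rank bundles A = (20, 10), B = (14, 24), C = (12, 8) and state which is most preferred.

Bundle B

Evaluate utility at each bundle:
U(A) = 1216.
U(B) = 6292.
U(C) = 396.
Highest utility is B, so B ≻ A ≻ C.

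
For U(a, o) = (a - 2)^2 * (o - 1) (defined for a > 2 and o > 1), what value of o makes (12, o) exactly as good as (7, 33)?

U(7, 33) = 800.
Set U(12, o) = 800 and solve.
With a = 12: (12 − 2)^2 = 100, so (o − 1) = 800/100 = 8.
So o = 1 + 8 = 9.
Check: U(12, 9) = 800.

o = 9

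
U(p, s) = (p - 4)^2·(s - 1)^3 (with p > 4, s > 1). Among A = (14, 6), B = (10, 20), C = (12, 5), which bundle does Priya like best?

Evaluate utility at each bundle:
U(A) = 12500.
U(B) = 246924.
U(C) = 4096.
Highest utility is B, so B ≻ A ≻ C.

Bundle B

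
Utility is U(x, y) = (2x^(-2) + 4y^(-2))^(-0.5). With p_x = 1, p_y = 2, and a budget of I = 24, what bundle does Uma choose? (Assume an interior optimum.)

x* = 8, y* = 8

For CES with ρ = -2, MRS = (2/4)·(y/x)^3.
Tangency: set MRS = p_x/p_y = 1/2 = 0.5.
So (y/x)^3 = 1; taking the cube root, y/x = 1, i.e. y = x.
Substitute into the budget 1·x + 2·y = 24: 3·x = 24, so x* = 8 and y* = 8.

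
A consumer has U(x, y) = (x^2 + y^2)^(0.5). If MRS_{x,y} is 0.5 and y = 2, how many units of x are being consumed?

For CES with ρ = 2, MRS = (y/x)^(-1).
Setting (2/x)^(-1) = 0.5 gives 2/x = 2 and x = 1.

x = 1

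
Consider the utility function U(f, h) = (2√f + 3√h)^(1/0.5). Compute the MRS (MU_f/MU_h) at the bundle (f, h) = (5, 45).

MRS = 2

For CES with ρ = 0.5, MRS = (2/3)·√(h/f).
At (5, 45): MRS = 2.
So at (5, 45) the consumer would give up 2 units of h for one more unit of f.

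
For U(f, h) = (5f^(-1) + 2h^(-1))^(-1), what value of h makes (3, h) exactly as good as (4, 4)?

U depends on (f, h) only through S = 5f^(-1) + 2h^(-1), so equal utility means equal S. At (4, 4): S = 1.75.
With f = 3: 5·3^(-1) = 5/3, so 2h^(-1) = 1.75 − 5/3 = 1/12, i.e. h^(-1) = 1/24.
Hence h = 1/(1/24) = 24.
Check: U(3, 24) = 0.5714.

h = 24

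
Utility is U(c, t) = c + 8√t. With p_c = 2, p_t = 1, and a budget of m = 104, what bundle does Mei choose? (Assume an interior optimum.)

c* = 20, t* = 64

MU_c = 1, MU_t = 8/(2√t).
MRS = 1 ÷ (8/(2√t)).
Tangency: set MRS = p_c/p_t = 2/1 = 2.
MRS depends only on t: 0.25·√t = 2 ⇒ √t = 2/0.25 = 8 ⇒ t* = 64.
From the budget, 2·c = 104 − 1·64 = 40, so c* = 20.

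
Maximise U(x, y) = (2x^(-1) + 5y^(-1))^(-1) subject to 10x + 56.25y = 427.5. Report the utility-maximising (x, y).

For CES with ρ = -1, MRS = (2/5)·(y/x)^2.
Tangency: set MRS = p_x/p_y = 10/56.25 = 8/45.
So (y/x)^2 = 4/9; taking the square root, y/x = 2/3, i.e. y = (2/3)·x.
Substitute into the budget 10·x + 56.25·y = 427.5: 47.5·x = 427.5, so x* = 9 and y* = (2/3)·9 = 6.

x* = 9, y* = 6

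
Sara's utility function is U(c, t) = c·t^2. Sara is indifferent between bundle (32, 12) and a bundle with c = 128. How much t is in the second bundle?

t = 6

U(32, 12) = 4608.
Set U(128, t) = 4608 and solve.
With c = 128: t^2 = 4608/128 = 36; taking the square root, t = 6.
Check: U(128, 6) = 4608.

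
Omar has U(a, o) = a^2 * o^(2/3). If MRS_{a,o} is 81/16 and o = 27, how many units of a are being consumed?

a = 16

MU_a = 2·a·o^(2/3) and MU_o = 2/3·a^2·o^(-1/3).
MRS = MU_a/MU_o = (3)·o/a.
Substitute o = 27: MRS = 81/a. Setting 81/a = 81/16 gives a = 81/(81/16) = 16.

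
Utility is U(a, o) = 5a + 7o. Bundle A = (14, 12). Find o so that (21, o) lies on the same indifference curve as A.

o = 7

U(14, 12) = 154.
Set U(21, o) = 154 and solve.
5·21 + 7o = 154 ⇒ 7o = 49 ⇒ o = 7.
Check: U(21, 7) = 154.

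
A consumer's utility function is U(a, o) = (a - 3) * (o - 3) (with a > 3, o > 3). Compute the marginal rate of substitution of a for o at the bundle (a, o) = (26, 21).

MRS = 18/23

MU_a = (o−3), MU_o = (a−3).
MRS = (o−3)/(a−3).
At (26, 21): MRS = 18/23.
That is, one extra unit of a is worth 18/23 units of o at the margin.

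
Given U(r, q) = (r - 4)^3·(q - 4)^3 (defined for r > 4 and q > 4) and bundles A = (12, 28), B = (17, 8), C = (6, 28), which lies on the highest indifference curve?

Evaluate utility at each bundle:
U(A) = 7077888.
U(B) = 140608.
U(C) = 110592.
Highest utility is A, so A ≻ B ≻ C.

Bundle A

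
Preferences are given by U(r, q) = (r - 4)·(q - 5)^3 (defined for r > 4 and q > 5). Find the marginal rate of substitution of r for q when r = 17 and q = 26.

MRS = 7/13

MU_r = (q−5)^3, MU_q = 3·(r−4)·(q−5)^2.
MRS = (1/3)·(q−5)/(r−4).
At (17, 26): MRS = 7/13.
So at (17, 26) the consumer would give up 7/13 units of q for one more unit of r.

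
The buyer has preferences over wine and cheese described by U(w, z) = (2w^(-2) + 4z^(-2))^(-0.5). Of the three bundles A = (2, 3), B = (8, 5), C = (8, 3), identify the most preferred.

Bundle B

Evaluate utility at each bundle:
U(A) = 1.029.
U(B) = 2.287.
U(C) = 1.450.
Highest utility is B, so B ≻ C ≻ A.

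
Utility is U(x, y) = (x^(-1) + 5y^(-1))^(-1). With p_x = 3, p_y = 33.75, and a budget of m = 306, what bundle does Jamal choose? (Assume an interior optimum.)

x* = 12, y* = 8

For CES with ρ = -1, MRS = (1/5)·(y/x)^2.
Tangency: set MRS = p_x/p_y = 3/33.75 = 4/45.
So (y/x)^2 = 4/9; taking the square root, y/x = 2/3, i.e. y = (2/3)·x.
Substitute into the budget 3·x + 33.75·y = 306: 25.5·x = 306, so x* = 12 and y* = (2/3)·12 = 8.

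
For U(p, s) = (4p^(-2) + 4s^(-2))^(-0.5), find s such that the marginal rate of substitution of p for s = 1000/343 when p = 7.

For CES with ρ = -2, MRS = (s/p)^3.
Setting (s/7)^3 = 1000/343 gives s/7 = 10/7 and s = 10.

s = 10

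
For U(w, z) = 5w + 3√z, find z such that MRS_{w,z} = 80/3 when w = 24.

MU_w = 5, MU_z = 3/(2√z).
MRS = 5 ÷ (3/(2√z)).
MRS depends only on z: (10/3)·√z = 80/3 ⇒ √z = (80/3)/(10/3) = 8 ⇒ z = 64.

z = 64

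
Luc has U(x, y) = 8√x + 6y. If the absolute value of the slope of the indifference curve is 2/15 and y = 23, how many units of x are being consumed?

MU_x = 8/(2√x), MU_y = 6.
MRS = 8/(2√x) ÷ 6.
MRS depends only on x: (2/3)/√x = 2/15 ⇒ √x = (2/3)/(2/15) = 5 ⇒ x = 25.

x = 25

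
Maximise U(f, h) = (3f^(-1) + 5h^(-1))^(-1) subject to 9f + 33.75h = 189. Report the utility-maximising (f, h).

f* = 6, h* = 4

For CES with ρ = -1, MRS = (3/5)·(h/f)^2.
Tangency: set MRS = p_f/p_h = 9/33.75 = 4/15.
So (h/f)^2 = 4/9; taking the square root, h/f = 2/3, i.e. h = (2/3)·f.
Substitute into the budget 9·f + 33.75·h = 189: 31.5·f = 189, so f* = 6 and h* = (2/3)·6 = 4.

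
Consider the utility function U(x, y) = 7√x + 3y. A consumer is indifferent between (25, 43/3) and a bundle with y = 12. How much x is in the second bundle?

x = 36

U(25, 43/3) = 78.
Set U(x, 12) = 78 and solve.
With y = 12: 7√x = 78 − 3·12 = 42, so √x = 6 and x = 36.
Check: U(36, 12) = 78.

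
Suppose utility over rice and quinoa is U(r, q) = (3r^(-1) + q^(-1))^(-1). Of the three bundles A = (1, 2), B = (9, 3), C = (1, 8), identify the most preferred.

Evaluate utility at each bundle:
U(A) = 0.286.
U(B) = 1.500.
U(C) = 0.320.
Highest utility is B, so B ≻ C ≻ A.

Bundle B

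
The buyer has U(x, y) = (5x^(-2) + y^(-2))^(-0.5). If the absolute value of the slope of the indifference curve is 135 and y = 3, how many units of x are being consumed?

x = 1

For CES with ρ = -2, MRS = (5/1)·(y/x)^3.
Setting (5/1)·(3/x)^3 = 135 gives (3/x)^3 = 27, so 3/x = 3 and x = 1.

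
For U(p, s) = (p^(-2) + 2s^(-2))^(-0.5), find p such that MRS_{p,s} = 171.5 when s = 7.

For CES with ρ = -2, MRS = (1/2)·(s/p)^3.
Setting (1/2)·(7/p)^3 = 171.5 gives (7/p)^3 = 343, so 7/p = 7 and p = 1.

p = 1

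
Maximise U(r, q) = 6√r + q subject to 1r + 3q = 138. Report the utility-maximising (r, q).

MU_r = 6/(2√r), MU_q = 1.
MRS = 6/(2√r) ÷ 1.
Tangency: set MRS = p_r/p_q = 1/3.
MRS depends only on r: 3/√r = 1/3 ⇒ √r = 3/(1/3) = 9 ⇒ r* = 81.
From the budget, 3·q = 138 − 1·81 = 57, so q* = 19.

r* = 81, q* = 19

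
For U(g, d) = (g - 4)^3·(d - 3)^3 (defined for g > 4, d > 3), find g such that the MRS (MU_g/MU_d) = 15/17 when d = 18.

MU_g = 3·(g−4)^2·(d−3)^3, MU_d = 3·(g−4)^3·(d−3)^2.
MRS = (d−3)/(g−4).
Substitute d = 18: MRS = 15/(g − 4). Setting this equal to 15/17 gives g − 4 = 15/(15/17) = 17, so g = 21.

g = 21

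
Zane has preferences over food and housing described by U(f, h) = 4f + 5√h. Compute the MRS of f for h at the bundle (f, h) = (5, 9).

MU_f = 4, MU_h = 5/(2√h).
MRS = 4 ÷ (5/(2√h)).
At (5, 9): MRS = 4.8.
The indifference curve has slope −4.8 at this bundle.

MRS = 4.8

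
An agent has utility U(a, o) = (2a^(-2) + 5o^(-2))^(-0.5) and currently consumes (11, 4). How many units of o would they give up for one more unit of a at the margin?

MRS = 128/6655

For CES with ρ = -2, MRS = (2/5)·(o/a)^3.
At (11, 4): MRS = 128/6655.
The indifference curve has slope −128/6655 at this bundle.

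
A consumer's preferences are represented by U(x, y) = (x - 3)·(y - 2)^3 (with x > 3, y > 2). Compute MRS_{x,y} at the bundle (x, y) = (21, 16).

MRS = 7/27

MU_x = (y−2)^3, MU_y = 3·(x−3)·(y−2)^2.
MRS = (1/3)·(y−2)/(x−3).
At (21, 16): MRS = 7/27.
That is, one extra unit of x is worth 7/27 units of y at the margin.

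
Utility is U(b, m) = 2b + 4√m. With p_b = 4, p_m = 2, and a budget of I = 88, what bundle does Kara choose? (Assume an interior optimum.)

b* = 20, m* = 4

MU_b = 2, MU_m = 4/(2√m).
MRS = 2 ÷ (4/(2√m)).
Tangency: set MRS = p_b/p_m = 4/2 = 2.
MRS depends only on m: √m = 2 ⇒ √m = 2 ⇒ m* = 4.
From the budget, 4·b = 88 − 2·4 = 80, so b* = 20.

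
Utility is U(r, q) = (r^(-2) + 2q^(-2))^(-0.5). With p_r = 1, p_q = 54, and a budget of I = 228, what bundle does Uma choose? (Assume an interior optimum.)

r* = 12, q* = 4

For CES with ρ = -2, MRS = (1/2)·(q/r)^3.
Tangency: set MRS = p_r/p_q = 1/54.
So (q/r)^3 = 1/27; taking the cube root, q/r = 1/3, i.e. q = (1/3)·r.
Substitute into the budget 1·r + 54·q = 228: 19·r = 228, so r* = 12 and q* = (1/3)·12 = 4.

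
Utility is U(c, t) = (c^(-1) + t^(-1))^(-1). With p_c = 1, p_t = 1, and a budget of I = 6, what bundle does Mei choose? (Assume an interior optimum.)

For CES with ρ = -1, MRS = (t/c)^2.
Tangency: set MRS = p_c/p_t = 1/1 = 1.
So (t/c)^2 = 1; taking the square root, t/c = 1, i.e. t = c.
Substitute into the budget 1·c + 1·t = 6: 2·c = 6, so c* = 3 and t* = 3.

c* = 3, t* = 3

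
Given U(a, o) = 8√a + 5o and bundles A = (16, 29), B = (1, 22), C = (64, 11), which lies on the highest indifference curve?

Evaluate utility at each bundle:
U(A) = 177.000.
U(B) = 118.000.
U(C) = 119.000.
Highest utility is A, so A ≻ C ≻ B.

Bundle A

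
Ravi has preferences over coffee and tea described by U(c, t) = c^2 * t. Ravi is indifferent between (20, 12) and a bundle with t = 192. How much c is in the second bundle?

c = 5

U(20, 12) = 4800.
Set U(c, 192) = 4800 and solve.
With t = 192: c^2 = 4800/192 = 25; taking the square root, c = 5.
Check: U(5, 192) = 4800.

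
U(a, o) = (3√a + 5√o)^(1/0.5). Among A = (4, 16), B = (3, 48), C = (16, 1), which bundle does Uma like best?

Bundle B

Evaluate utility at each bundle:
U(A) = 676.000.
U(B) = 1587.000.
U(C) = 289.000.
Highest utility is B, so B ≻ A ≻ C.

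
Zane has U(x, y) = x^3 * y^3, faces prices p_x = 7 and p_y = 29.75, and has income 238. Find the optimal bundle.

x* = 17, y* = 4

MU_x = 3·x^2·y^3 and MU_y = 3·x^3·y^2.
MRS = MU_x/MU_y = y/x.
Tangency: set MRS = p_x/p_y = 7/29.75 = 4/17.
So y/x = 4/17, i.e. y = (4/17)·x.
Substitute into the budget 7·x + 29.75·y = 238: 14·x = 238, so x* = 17.
Then y* = (4/17)·17 = 4.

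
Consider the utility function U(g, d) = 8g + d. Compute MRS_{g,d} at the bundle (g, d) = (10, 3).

MU_g = 8, MU_d = 1, so MRS = 8/1 = 8 at every bundle.
At (10, 3): MRS = 8.
So at (10, 3) the consumer would give up 8 units of d for one more unit of g.

MRS = 8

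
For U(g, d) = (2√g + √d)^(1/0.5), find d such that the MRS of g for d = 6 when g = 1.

d = 9

For CES with ρ = 0.5, MRS = (2/1)·√(d/g).
Setting (2/1)·√(d/1) = 6 gives √(d/1) = 3, so d/1 = 9 and d = 9.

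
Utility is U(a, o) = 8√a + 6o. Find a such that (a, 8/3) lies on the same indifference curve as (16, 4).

a = 25

U(16, 4) = 56.
Set U(a, 8/3) = 56 and solve.
With o = 8/3: 8√a = 56 − 6·8/3 = 40, so √a = 5 and a = 25.
Check: U(25, 8/3) = 56.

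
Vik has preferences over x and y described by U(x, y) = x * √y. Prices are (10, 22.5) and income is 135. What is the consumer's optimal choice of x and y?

x* = 9, y* = 2

MU_x = √y and MU_y = 0.5·x·y^(-0.5).
MRS = MU_x/MU_y = (2)·y/x.
Tangency: set MRS = p_x/p_y = 10/22.5 = 4/9.
So (2)·y/x = 4/9, i.e. y = (2/9)·x.
Substitute into the budget 10·x + 22.5·y = 135: 15·x = 135, so x* = 9.
Then y* = (2/9)·9 = 2.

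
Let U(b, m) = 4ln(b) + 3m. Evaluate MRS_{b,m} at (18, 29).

MU_b = 4/b, MU_m = 3.
MRS = 4/b ÷ 3.
At (18, 29): MRS = 2/27.
The indifference curve has slope −2/27 at this bundle.

MRS = 2/27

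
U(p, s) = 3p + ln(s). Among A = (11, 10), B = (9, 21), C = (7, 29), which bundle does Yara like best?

Bundle A

Evaluate utility at each bundle:
U(A) = 35.303.
U(B) = 30.045.
U(C) = 24.367.
Highest utility is A, so A ≻ B ≻ C.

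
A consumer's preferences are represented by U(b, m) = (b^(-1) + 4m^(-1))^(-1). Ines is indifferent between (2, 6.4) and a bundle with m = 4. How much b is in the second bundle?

b = 8

U depends on (b, m) only through S = b^(-1) + 4m^(-1), so equal utility means equal S. At (2, 6.4): S = 1.125.
With m = 4: 4·4^(-1) = 1, so b^(-1) = 1.125 − 1 = 0.125.
Hence b = 1/0.125 = 8.
Check: U(8, 4) = 0.8889.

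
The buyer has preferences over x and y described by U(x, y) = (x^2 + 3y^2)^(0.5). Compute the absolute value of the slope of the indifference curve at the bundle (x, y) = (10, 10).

MRS = 1/3

For CES with ρ = 2, MRS = (1/3)·(y/x)^(-1).
At (10, 10): MRS = 1/3.
That is, one extra unit of x is worth 1/3 units of y at the margin.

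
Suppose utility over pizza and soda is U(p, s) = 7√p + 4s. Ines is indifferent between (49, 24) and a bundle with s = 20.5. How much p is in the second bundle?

U(49, 24) = 145.
Set U(p, 20.5) = 145 and solve.
With s = 20.5: 7√p = 145 − 4·20.5 = 63, so √p = 9 and p = 81.
Check: U(81, 20.5) = 145.

p = 81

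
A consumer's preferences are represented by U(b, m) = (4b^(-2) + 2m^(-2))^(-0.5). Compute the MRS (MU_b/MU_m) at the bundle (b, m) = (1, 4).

MRS = 128

For CES with ρ = -2, MRS = (4/2)·(m/b)^3.
At (1, 4): MRS = 128.
So at (1, 4) the consumer would give up 128 units of m for one more unit of b.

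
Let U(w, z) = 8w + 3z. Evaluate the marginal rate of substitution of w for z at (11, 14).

MRS = 8/3

MU_w = 8, MU_z = 3, so MRS = 8/3 at every bundle.
At (11, 14): MRS = 8/3.
So at (11, 14) the consumer would give up 8/3 units of z for one more unit of w.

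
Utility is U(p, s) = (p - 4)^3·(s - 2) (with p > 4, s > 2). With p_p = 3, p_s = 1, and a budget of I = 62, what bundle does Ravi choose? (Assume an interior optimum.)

MU_p = 3·(p−4)^2·(s−2), MU_s = (p−4)^3.
MRS = (3/1)·(s−2)/(p−4).
Tangency: set MRS = p_p/p_s = 3/1 = 3.
So (3/1)·(s − 2)/(p − 4) = 3, i.e. (s − 2) = (p − 4).
Rewrite the budget in excess-of-subsistence terms: 3·(p − 4) + 1·(s − 2) = 62 − 3·4 − 1·2 = 48.
Substituting, 4·(p − 4) = 48, so p − 4 = 12 and p* = 16.
Then s − 2 = 12, so s* = 14.

p* = 16, s* = 14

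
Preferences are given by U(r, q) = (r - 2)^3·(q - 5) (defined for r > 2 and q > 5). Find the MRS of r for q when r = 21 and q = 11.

MU_r = 3·(r−2)^2·(q−5), MU_q = (r−2)^3.
MRS = (3/1)·(q−5)/(r−2).
At (21, 11): MRS = 18/19.
That is, one extra unit of r is worth 18/19 units of q at the margin.

MRS = 18/19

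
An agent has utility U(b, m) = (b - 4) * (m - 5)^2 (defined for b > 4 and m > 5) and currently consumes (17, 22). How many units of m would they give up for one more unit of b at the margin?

MRS = 17/26

MU_b = (m−5)^2, MU_m = 2·(b−4)·(m−5).
MRS = (1/2)·(m−5)/(b−4).
At (17, 22): MRS = 17/26.
The indifference curve has slope −17/26 at this bundle.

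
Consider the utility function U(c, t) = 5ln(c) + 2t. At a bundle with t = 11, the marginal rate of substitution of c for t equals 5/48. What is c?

c = 24

MU_c = 5/c, MU_t = 2.
MRS = 5/c ÷ 2.
MRS depends only on c: 2.5/c = 5/48 ⇒ c = 2.5/(5/48) = 24.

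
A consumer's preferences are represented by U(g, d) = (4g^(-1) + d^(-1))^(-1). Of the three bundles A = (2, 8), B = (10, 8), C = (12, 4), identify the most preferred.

Evaluate utility at each bundle:
U(A) = 0.471.
U(B) = 1.905.
U(C) = 1.714.
Highest utility is B, so B ≻ C ≻ A.

Bundle B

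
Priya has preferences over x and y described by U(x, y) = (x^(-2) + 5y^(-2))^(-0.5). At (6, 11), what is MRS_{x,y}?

MRS = 1331/1080

For CES with ρ = -2, MRS = (1/5)·(y/x)^3.
At (6, 11): MRS = 1331/1080.
So at (6, 11) the consumer would give up 1331/1080 units of y for one more unit of x.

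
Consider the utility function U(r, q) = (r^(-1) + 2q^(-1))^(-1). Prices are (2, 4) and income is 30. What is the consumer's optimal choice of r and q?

r* = 5, q* = 5

For CES with ρ = -1, MRS = (1/2)·(q/r)^2.
Tangency: set MRS = p_r/p_q = 2/4 = 0.5.
So (q/r)^2 = 1; taking the square root, q/r = 1, i.e. q = r.
Substitute into the budget 2·r + 4·q = 30: 6·r = 30, so r* = 5 and q* = 5.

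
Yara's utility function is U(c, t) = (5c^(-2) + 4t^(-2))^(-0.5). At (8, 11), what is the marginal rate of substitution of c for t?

MRS = 6655/2048

For CES with ρ = -2, MRS = (5/4)·(t/c)^3.
At (8, 11): MRS = 6655/2048.
The indifference curve has slope −6655/2048 at this bundle.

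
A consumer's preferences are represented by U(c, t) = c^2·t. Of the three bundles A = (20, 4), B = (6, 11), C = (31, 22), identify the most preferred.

Bundle C

Evaluate utility at each bundle:
U(A) = 1600.
U(B) = 396.
U(C) = 21142.
Highest utility is C, so C ≻ A ≻ B.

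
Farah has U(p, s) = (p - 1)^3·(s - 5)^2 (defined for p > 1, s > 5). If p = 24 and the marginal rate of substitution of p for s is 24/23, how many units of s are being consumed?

s = 21

MU_p = 3·(p−1)^2·(s−5)^2, MU_s = 2·(p−1)^3·(s−5).
MRS = (3/2)·(s−5)/(p−1).
Substitute p = 24: MRS = (s − 5)/(46/3). Setting this equal to 24/23 gives s − 5 = (24/23)·(46/3) = 16, so s = 21.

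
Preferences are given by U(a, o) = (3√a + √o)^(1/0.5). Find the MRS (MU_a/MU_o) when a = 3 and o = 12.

MRS = 6

For CES with ρ = 0.5, MRS = (3/1)·√(o/a).
At (3, 12): MRS = 6.
The indifference curve has slope −6 at this bundle.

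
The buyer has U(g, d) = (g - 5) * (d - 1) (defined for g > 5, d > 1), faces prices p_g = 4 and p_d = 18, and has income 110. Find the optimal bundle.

g* = 14, d* = 3

MU_g = (d−1), MU_d = (g−5).
MRS = (d−1)/(g−5).
Tangency: set MRS = p_g/p_d = 4/18 = 2/9.
So (d − 1)/(g − 5) = 2/9, i.e. (d − 1) = (2/9)·(g − 5).
Rewrite the budget in excess-of-subsistence terms: 4·(g − 5) + 18·(d − 1) = 110 − 4·5 − 18·1 = 72.
Substituting, 8·(g − 5) = 72, so g − 5 = 9 and g* = 14.
Then d − 1 = (2/9)·9 = 2, so d* = 3.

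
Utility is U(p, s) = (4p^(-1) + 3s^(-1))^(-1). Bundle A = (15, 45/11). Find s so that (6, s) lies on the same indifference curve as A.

s = 9

U depends on (p, s) only through S = 4p^(-1) + 3s^(-1), so equal utility means equal S. At (15, 45/11): S = 1.
With p = 6: 4·6^(-1) = 2/3, so 3s^(-1) = 1 − 2/3 = 1/3, i.e. s^(-1) = 1/9.
Hence s = 1/(1/9) = 9.
Check: U(6, 9) = 1.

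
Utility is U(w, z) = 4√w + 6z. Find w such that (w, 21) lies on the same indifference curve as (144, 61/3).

U(144, 61/3) = 170.
Set U(w, 21) = 170 and solve.
With z = 21: 4√w = 170 − 6·21 = 44, so √w = 11 and w = 121.
Check: U(121, 21) = 170.

w = 121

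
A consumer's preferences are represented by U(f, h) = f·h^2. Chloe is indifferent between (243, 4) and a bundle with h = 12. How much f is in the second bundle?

U(243, 4) = 3888.
Set U(f, 12) = 3888 and solve.
With h = 12: 12^2 = 144, so f = 3888/144 = 27.
Check: U(27, 12) = 3888.

f = 27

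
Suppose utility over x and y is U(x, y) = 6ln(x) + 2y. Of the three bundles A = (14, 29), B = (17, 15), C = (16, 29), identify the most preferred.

Bundle C

Evaluate utility at each bundle:
U(A) = 73.834.
U(B) = 46.999.
U(C) = 74.636.
Highest utility is C, so C ≻ A ≻ B.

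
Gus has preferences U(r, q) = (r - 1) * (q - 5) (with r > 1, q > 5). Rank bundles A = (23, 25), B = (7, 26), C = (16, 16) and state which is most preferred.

Bundle A

Evaluate utility at each bundle:
U(A) = 440.
U(B) = 126.
U(C) = 165.
Highest utility is A, so A ≻ C ≻ B.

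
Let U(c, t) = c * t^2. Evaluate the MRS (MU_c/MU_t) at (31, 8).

MRS = 4/31

MU_c = t^2 and MU_t = 2·c·t.
MRS = MU_c/MU_t = (1/2)·t/c.
At (31, 8): MRS = 4/31.
The indifference curve has slope −4/31 at this bundle.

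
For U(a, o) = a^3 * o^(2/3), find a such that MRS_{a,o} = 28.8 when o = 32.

a = 5

MU_a = 3·a^2·o^(2/3) and MU_o = 2/3·a^3·o^(-1/3).
MRS = MU_a/MU_o = (4.5)·o/a.
Substitute o = 32: MRS = 144/a. Setting 144/a = 28.8 gives a = 144/28.8 = 5.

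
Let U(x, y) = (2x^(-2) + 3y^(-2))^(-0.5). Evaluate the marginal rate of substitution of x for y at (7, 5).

For CES with ρ = -2, MRS = (2/3)·(y/x)^3.
At (7, 5): MRS = 250/1029.
That is, one extra unit of x is worth 250/1029 units of y at the margin.

MRS = 250/1029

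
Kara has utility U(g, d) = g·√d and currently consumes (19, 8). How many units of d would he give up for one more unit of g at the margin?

MU_g = √d and MU_d = 0.5·g·d^(-0.5).
MRS = MU_g/MU_d = (2)·d/g.
At (19, 8): MRS = 16/19.
The indifference curve has slope −16/19 at this bundle.

MRS = 16/19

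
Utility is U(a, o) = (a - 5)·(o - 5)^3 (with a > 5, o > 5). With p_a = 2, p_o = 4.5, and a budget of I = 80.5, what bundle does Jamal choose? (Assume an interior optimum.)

a* = 11, o* = 13

MU_a = (o−5)^3, MU_o = 3·(a−5)·(o−5)^2.
MRS = (1/3)·(o−5)/(a−5).
Tangency: set MRS = p_a/p_o = 2/4.5 = 4/9.
So (1/3)·(o − 5)/(a − 5) = 4/9, i.e. (o − 5) = (4/3)·(a − 5).
Rewrite the budget in excess-of-subsistence terms: 2·(a − 5) + 4.5·(o − 5) = 80.5 − 2·5 − 4.5·5 = 48.
Substituting, 8·(a − 5) = 48, so a − 5 = 6 and a* = 11.
Then o − 5 = (4/3)·6 = 8, so o* = 13.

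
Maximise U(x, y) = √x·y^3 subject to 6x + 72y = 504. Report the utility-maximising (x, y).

MU_x = 0.5·x^(-0.5)·y^3 and MU_y = 3·√x·y^2.
MRS = MU_x/MU_y = (1/6)·y/x.
Tangency: set MRS = p_x/p_y = 6/72 = 1/12.
So (1/6)·y/x = 1/12, i.e. y = 0.5·x.
Substitute into the budget 6·x + 72·y = 504: 42·x = 504, so x* = 12.
Then y* = 0.5·12 = 6.

x* = 12, y* = 6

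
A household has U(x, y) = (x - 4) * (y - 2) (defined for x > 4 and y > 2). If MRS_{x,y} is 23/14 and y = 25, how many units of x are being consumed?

MU_x = (y−2), MU_y = (x−4).
MRS = (y−2)/(x−4).
Substitute y = 25: MRS = 23/(x − 4). Setting this equal to 23/14 gives x − 4 = 23/(23/14) = 14, so x = 18.

x = 18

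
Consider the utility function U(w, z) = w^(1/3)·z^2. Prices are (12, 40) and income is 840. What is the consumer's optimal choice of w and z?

w* = 10, z* = 18

MU_w = 1/3·w^(-2/3)·z^2 and MU_z = 2·w^(1/3)·z.
MRS = MU_w/MU_z = (1/6)·z/w.
Tangency: set MRS = p_w/p_z = 12/40 = 0.3.
So (1/6)·z/w = 0.3, i.e. z = 1.8·w.
Substitute into the budget 12·w + 40·z = 840: 84·w = 840, so w* = 10.
Then z* = 1.8·10 = 18.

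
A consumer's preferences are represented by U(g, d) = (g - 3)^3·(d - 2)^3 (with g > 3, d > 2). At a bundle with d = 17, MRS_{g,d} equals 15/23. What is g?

g = 26

MU_g = 3·(g−3)^2·(d−2)^3, MU_d = 3·(g−3)^3·(d−2)^2.
MRS = (d−2)/(g−3).
Substitute d = 17: MRS = 15/(g − 3). Setting this equal to 15/23 gives g − 3 = 15/(15/23) = 23, so g = 26.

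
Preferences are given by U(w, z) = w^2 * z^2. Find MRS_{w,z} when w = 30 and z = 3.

MRS = 0.1

MU_w = 2·w·z^2 and MU_z = 2·w^2·z.
MRS = MU_w/MU_z = z/w.
At (30, 3): MRS = 0.1.
The indifference curve has slope −0.1 at this bundle.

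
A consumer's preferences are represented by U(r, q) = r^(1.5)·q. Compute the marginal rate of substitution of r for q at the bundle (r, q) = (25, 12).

MU_r = 1.5·√r·q and MU_q = r^(1.5).
MRS = MU_r/MU_q = (1.5)·q/r.
At (25, 12): MRS = 18/25.
So at (25, 12) the consumer would give up 18/25 units of q for one more unit of r.

MRS = 18/25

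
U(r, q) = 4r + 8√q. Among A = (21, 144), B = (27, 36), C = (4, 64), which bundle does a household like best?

Evaluate utility at each bundle:
U(A) = 180.000.
U(B) = 156.000.
U(C) = 80.000.
Highest utility is A, so A ≻ B ≻ C.

Bundle A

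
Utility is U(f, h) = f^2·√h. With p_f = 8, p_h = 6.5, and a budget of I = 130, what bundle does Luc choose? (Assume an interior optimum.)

MU_f = 2·f·√h and MU_h = 0.5·f^2·h^(-0.5).
MRS = MU_f/MU_h = (4)·h/f.
Tangency: set MRS = p_f/p_h = 8/6.5 = 16/13.
So (4)·h/f = 16/13, i.e. h = (4/13)·f.
Substitute into the budget 8·f + 6.5·h = 130: 10·f = 130, so f* = 13.
Then h* = (4/13)·13 = 4.

f* = 13, h* = 4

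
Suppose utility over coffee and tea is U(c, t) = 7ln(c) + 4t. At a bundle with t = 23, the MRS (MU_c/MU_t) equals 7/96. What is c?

c = 24

MU_c = 7/c, MU_t = 4.
MRS = 7/c ÷ 4.
MRS depends only on c: 1.75/c = 7/96 ⇒ c = 1.75/(7/96) = 24.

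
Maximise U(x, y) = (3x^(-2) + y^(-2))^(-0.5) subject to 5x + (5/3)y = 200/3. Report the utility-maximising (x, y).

For CES with ρ = -2, MRS = (3/1)·(y/x)^3.
Tangency: set MRS = p_x/p_y = 5/(5/3) = 3.
So (y/x)^3 = 1; taking the cube root, y/x = 1, i.e. y = x.
Substitute into the budget 5·x + (5/3)·y = 200/3: (20/3)·x = 200/3, so x* = 10 and y* = 10.

x* = 10, y* = 10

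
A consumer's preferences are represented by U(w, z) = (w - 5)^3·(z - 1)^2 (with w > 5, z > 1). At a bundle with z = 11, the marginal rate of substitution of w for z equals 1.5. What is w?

MU_w = 3·(w−5)^2·(z−1)^2, MU_z = 2·(w−5)^3·(z−1).
MRS = (3/2)·(z−1)/(w−5).
Substitute z = 11: MRS = 15/(w − 5). Setting this equal to 1.5 gives w − 5 = 15/1.5 = 10, so w = 15.

w = 15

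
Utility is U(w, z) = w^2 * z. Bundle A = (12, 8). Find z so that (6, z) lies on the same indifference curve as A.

U(12, 8) = 1152.
Set U(6, z) = 1152 and solve.
With w = 6: 6^2 = 36, so z = 1152/36 = 32.
Check: U(6, 32) = 1152.

z = 32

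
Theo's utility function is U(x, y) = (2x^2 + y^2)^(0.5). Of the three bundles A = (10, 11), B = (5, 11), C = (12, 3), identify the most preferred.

Bundle A

Evaluate utility at each bundle:
U(A) = 17.916.
U(B) = 13.077.
U(C) = 17.234.
Highest utility is A, so A ≻ C ≻ B.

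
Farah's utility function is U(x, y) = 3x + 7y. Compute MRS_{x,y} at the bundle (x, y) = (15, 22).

MU_x = 3, MU_y = 7, so MRS = 3/7 at every bundle.
At (15, 22): MRS = 3/7.
So at (15, 22) the consumer would give up 3/7 units of y for one more unit of x.

MRS = 3/7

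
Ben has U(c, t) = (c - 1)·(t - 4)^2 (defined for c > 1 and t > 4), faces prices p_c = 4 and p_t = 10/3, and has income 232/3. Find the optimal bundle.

MU_c = (t−4)^2, MU_t = 2·(c−1)·(t−4).
MRS = (1/2)·(t−4)/(c−1).
Tangency: set MRS = p_c/p_t = 4/(10/3) = 1.2.
So (1/2)·(t − 4)/(c − 1) = 1.2, i.e. (t − 4) = 2.4·(c − 1).
Rewrite the budget in excess-of-subsistence terms: 4·(c − 1) + (10/3)·(t − 4) = 232/3 − 4·1 − (10/3)·4 = 60.
Substituting, 12·(c − 1) = 60, so c − 1 = 5 and c* = 6.
Then t − 4 = 2.4·5 = 12, so t* = 16.

c* = 6, t* = 16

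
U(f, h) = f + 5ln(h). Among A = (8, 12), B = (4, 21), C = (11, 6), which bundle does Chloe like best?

Bundle A

Evaluate utility at each bundle:
U(A) = 20.425.
U(B) = 19.223.
U(C) = 19.959.
Highest utility is A, so A ≻ C ≻ B.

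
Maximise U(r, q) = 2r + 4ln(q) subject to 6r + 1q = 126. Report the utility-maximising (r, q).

r* = 19, q* = 12

MU_r = 2, MU_q = 4/q.
MRS = 2 ÷ (4/q).
Tangency: set MRS = p_r/p_q = 6/1 = 6.
MRS depends only on q: 0.5·q = 6 ⇒ q* = 6/0.5 = 12.
From the budget, 6·r = 126 − 1·12 = 114, so r* = 19.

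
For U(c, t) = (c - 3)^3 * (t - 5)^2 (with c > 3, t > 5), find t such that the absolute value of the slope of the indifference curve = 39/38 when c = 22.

MU_c = 3·(c−3)^2·(t−5)^2, MU_t = 2·(c−3)^3·(t−5).
MRS = (3/2)·(t−5)/(c−3).
Substitute c = 22: MRS = (t − 5)/(38/3). Setting this equal to 39/38 gives t − 5 = (39/38)·(38/3) = 13, so t = 18.

t = 18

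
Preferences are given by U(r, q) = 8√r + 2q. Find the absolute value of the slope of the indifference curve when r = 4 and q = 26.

MRS = 1

MU_r = 8/(2√r), MU_q = 2.
MRS = 8/(2√r) ÷ 2.
At (4, 26): MRS = 1.
So at (4, 26) the consumer would give up 1 units of q for one more unit of r.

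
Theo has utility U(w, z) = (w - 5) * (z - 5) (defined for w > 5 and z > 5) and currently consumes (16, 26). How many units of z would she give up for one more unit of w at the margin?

MRS = 21/11

MU_w = (z−5), MU_z = (w−5).
MRS = (z−5)/(w−5).
At (16, 26): MRS = 21/11.
So at (16, 26) the consumer would give up 21/11 units of z for one more unit of w.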